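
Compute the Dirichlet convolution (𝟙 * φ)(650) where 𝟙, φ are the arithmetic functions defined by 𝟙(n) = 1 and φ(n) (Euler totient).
(𝟙 * φ)(650) = 650

Divisors of 650: [1, 2, 5, 10, 13, 25, 26, 50, 65, 130, 325, 650]. For each d | 650:
  d = 1: 𝟙(1) · φ(650/1) = 1 · 240 = 240
  d = 2: 𝟙(2) · φ(650/2) = 1 · 240 = 240
  d = 5: 𝟙(5) · φ(650/5) = 1 · 48 = 48
  d = 10: 𝟙(10) · φ(650/10) = 1 · 48 = 48
  d = 13: 𝟙(13) · φ(650/13) = 1 · 20 = 20
  d = 25: 𝟙(25) · φ(650/25) = 1 · 12 = 12
  d = 26: 𝟙(26) · φ(650/26) = 1 · 20 = 20
  d = 50: 𝟙(50) · φ(650/50) = 1 · 12 = 12
  d = 65: 𝟙(65) · φ(650/65) = 1 · 4 = 4
  d = 130: 𝟙(130) · φ(650/130) = 1 · 4 = 4
  d = 325: 𝟙(325) · φ(650/325) = 1 · 1 = 1
  d = 650: 𝟙(650) · φ(650/650) = 1 · 1 = 1
Summing: (𝟙 * φ)(650) = 240 + 240 + 48 + 48 + 20 + 12 + 20 + 12 + 4 + 4 + 1 + 1 = 650.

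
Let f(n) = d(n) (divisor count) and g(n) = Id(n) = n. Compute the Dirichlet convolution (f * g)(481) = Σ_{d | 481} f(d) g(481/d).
(d * Id)(481) = 585

Divisors of 481: [1, 13, 37, 481]. For each d | 481:
  d = 1: d(1) · Id(481/1) = 1 · 481 = 481
  d = 13: d(13) · Id(481/13) = 2 · 37 = 74
  d = 37: d(37) · Id(481/37) = 2 · 13 = 26
  d = 481: d(481) · Id(481/481) = 4 · 1 = 4
Summing: (d * Id)(481) = 481 + 74 + 26 + 4 = 585.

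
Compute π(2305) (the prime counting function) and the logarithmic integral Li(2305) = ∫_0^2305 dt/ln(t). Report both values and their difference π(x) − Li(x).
π(2305) = 342;  Li(2305) ≈ 354.56;  π(x) − Li(x) ≈ -12.56.

Direct count of primes ≤ 2305 gives π(2305) = 342. Numerical evaluation of the logarithmic integral gives Li(2305) ≈ 354.56. The difference π(x) − Li(x) ≈ -12.56 is typically negative for small/moderate x (Li(x) overestimates), though Littlewood's theorem shows this sign changes infinitely often.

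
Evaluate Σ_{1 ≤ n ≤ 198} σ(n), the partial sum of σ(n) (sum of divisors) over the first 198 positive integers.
Σ_{n ≤ 198} σ(n) = 32379

Compute σ(n) for each 1 ≤ n ≤ 198: σ(1) = 1, σ(2) = 3, σ(3) = 4, σ(4) = 7, σ(5) = 6, σ(6) = 12, σ(7) = 8, σ(8) = 15, σ(9) = 13, σ(10) = 18, σ(11) = 12, σ(12) = 28, σ(13) = 14, σ(14) = 24, σ(15) = 24, σ(16) = 31, σ(17) = 18, σ(18) = 39, σ(19) = 20, σ(20) = 42, σ(21) = 32, σ(22) = 36, σ(23) = 24, σ(24) = 60, σ(25) = 31, σ(26) = 42, σ(27) = 40, σ(28) = 56, σ(29) = 30, σ(30) = 72, σ(31) = 32, σ(32) = 63, σ(33) = 48, σ(34) = 54, σ(35) = 48, σ(36) = 91, σ(37) = 38, σ(38) = 60, σ(39) = 56, σ(40) = 90, σ(41) = 42, σ(42) = 96, σ(43) = 44, σ(44) = 84, σ(45) = 78, σ(46) = 72, σ(47) = 48, σ(48) = 124, σ(49) = 57, σ(50) = 93, σ(51) = 72, σ(52) = 98, σ(53) = 54, σ(54) = 120, σ(55) = 72, σ(56) = 120, σ(57) = 80, σ(58) = 90, σ(59) = 60, σ(60) = 168, σ(61) = 62, σ(62) = 96, σ(63) = 104, σ(64) = 127, σ(65) = 84, σ(66) = 144, σ(67) = 68, σ(68) = 126, σ(69) = 96, σ(70) = 144, σ(71) = 72, σ(72) = 195, σ(73) = 74, σ(74) = 114, σ(75) = 124, σ(76) = 140, σ(77) = 96, σ(78) = 168, σ(79) = 80, σ(80) = 186, σ(81) = 121, σ(82) = 126, σ(83) = 84, σ(84) = 224, σ(85) = 108, σ(86) = 132, σ(87) = 120, σ(88) = 180, σ(89) = 90, σ(90) = 234, σ(91) = 112, σ(92) = 168, σ(93) = 128, σ(94) = 144, σ(95) = 120, σ(96) = 252, σ(97) = 98, σ(98) = 171, σ(99) = 156, σ(100) = 217, σ(101) = 102, σ(102) = 216, σ(103) = 104, σ(104) = 210, σ(105) = 192, σ(106) = 162, σ(107) = 108, σ(108) = 280, σ(109) = 110, σ(110) = 216, σ(111) = 152, σ(112) = 248, σ(113) = 114, σ(114) = 240, σ(115) = 144, σ(116) = 210, σ(117) = 182, σ(118) = 180, σ(119) = 144, σ(120) = 360, σ(121) = 133, σ(122) = 186, σ(123) = 168, σ(124) = 224, σ(125) = 156, σ(126) = 312, σ(127) = 128, σ(128) = 255, σ(129) = 176, σ(130) = 252, σ(131) = 132, σ(132) = 336, σ(133) = 160, σ(134) = 204, σ(135) = 240, σ(136) = 270, σ(137) = 138, σ(138) = 288, σ(139) = 140, σ(140) = 336, σ(141) = 192, σ(142) = 216, σ(143) = 168, σ(144) = 403, σ(145) = 180, σ(146) = 222, σ(147) = 228, σ(148) = 266, σ(149) = 150, σ(150) = 372, σ(151) = 152, σ(152) = 300, σ(153) = 234, σ(154) = 288, σ(155) = 192, σ(156) = 392, σ(157) = 158, σ(158) = 240, σ(159) = 216, σ(160) = 378, σ(161) = 192, σ(162) = 363, σ(163) = 164, σ(164) = 294, σ(165) = 288, σ(166) = 252, σ(167) = 168, σ(168) = 480, σ(169) = 183, σ(170) = 324, σ(171) = 260, σ(172) = 308, σ(173) = 174, σ(174) = 360, σ(175) = 248, σ(176) = 372, σ(177) = 240, σ(178) = 270, σ(179) = 180, σ(180) = 546, σ(181) = 182, σ(182) = 336, σ(183) = 248, σ(184) = 360, σ(185) = 228, σ(186) = 384, σ(187) = 216, σ(188) = 336, σ(189) = 320, σ(190) = 360, σ(191) = 192, σ(192) = 508, σ(193) = 194, σ(194) = 294, σ(195) = 336, σ(196) = 399, σ(197) = 198, σ(198) = 468. Summing all 198 values: 32379. (Average order: Σ_{n ≤ x} σ(n) ~ (π²/12) x². For x = 198, (π²/12)·198² ≈ 32244.00.)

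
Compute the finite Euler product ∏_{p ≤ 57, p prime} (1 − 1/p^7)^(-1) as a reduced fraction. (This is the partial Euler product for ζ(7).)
∏ = 72859781352345946164271325208512748367496302513429047898775811498046799405380225394802980517015901501332936608125/72256491859259542003929080814473893559535113224475133477501839873036689289530416476883582246279412849505472872448

The primes p ≤ 57 are [2, 3, 5, 7, 11, 13, 17, 19, 23, 29, 31, 37, 41, 43, 47, 53]. For each prime, (1 − 1/p^7)^(-1) = p^7 / (p^7 − 1). The product is (1 − 1/2^7)^(-1), (1 − 1/3^7)^(-1), (1 − 1/5^7)^(-1), (1 − 1/7^7)^(-1), (1 − 1/11^7)^(-1), (1 − 1/13^7)^(-1), (1 − 1/17^7)^(-1), (1 − 1/19^7)^(-1), (1 − 1/23^7)^(-1), (1 − 1/29^7)^(-1), (1 − 1/31^7)^(-1), (1 − 1/37^7)^(-1), (1 − 1/41^7)^(-1), (1 − 1/43^7)^(-1), (1 − 1/47^7)^(-1), (1 − 1/53^7)^(-1) = ∏ p^7 / (p^7 − 1) = 72859781352345946164271325208512748367496302513429047898775811498046799405380225394802980517015901501332936608125/72256491859259542003929080814473893559535113224475133477501839873036689289530416476883582246279412849505472872448.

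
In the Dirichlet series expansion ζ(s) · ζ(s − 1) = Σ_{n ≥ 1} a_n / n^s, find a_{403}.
σ(403) = 448

In the product (Σ m^0/m^s)(Σ k / k^s) = Σ (Σ_{d | n} d) / n^s, the coefficient of 1/n^s is σ(n) = Σ_{d | n} d. For n = 403, divisors are [1, 13, 31, 403]; summing: σ(403) = 448.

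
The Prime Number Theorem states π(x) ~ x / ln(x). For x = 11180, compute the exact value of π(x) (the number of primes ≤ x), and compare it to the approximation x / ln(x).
π(11180) = 1355;  x/ln(x) ≈ 1199.33;  relative error ≈ 11.49%.

Directly count primes up to 11180: π(11180) = 1355. The PNT approximation gives 11180/ln(11180) ≈ 11180/9.32188 ≈ 1199.33. Relative error (π(x) − x/ln(x)) / π(x) ≈ 11.49%; the approximation is known to undercount slightly (Li(x) is a better estimate).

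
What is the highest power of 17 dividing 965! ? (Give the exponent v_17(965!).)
v_17(965!) = 59

Legendre's formula: v_p(n!) = Σ_{k ≥ 1} ⌊n / p^k⌋. For p = 17, n = 965, the terms are:
  ⌊965/17^1⌋ = ⌊965/17⌋ = 56
  ⌊965/17^2⌋ = ⌊965/289⌋ = 3
(the next term ⌊965/17^3⌋ = 0, terminating the sum). Summing: v_17(965!) = 56 + 3 = 59.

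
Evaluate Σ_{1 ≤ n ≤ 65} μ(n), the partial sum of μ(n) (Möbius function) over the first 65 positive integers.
Σ_{n ≤ 65} μ(n) = 0

Compute μ(n) for each 1 ≤ n ≤ 65: μ(1) = 1, μ(2) = -1, μ(3) = -1, μ(4) = 0, μ(5) = -1, μ(6) = 1, μ(7) = -1, μ(8) = 0, μ(9) = 0, μ(10) = 1, μ(11) = -1, μ(12) = 0, μ(13) = -1, μ(14) = 1, μ(15) = 1, μ(16) = 0, μ(17) = -1, μ(18) = 0, μ(19) = -1, μ(20) = 0, μ(21) = 1, μ(22) = 1, μ(23) = -1, μ(24) = 0, μ(25) = 0, μ(26) = 1, μ(27) = 0, μ(28) = 0, μ(29) = -1, μ(30) = -1, μ(31) = -1, μ(32) = 0, μ(33) = 1, μ(34) = 1, μ(35) = 1, μ(36) = 0, μ(37) = -1, μ(38) = 1, μ(39) = 1, μ(40) = 0, μ(41) = -1, μ(42) = -1, μ(43) = -1, μ(44) = 0, μ(45) = 0, μ(46) = 1, μ(47) = -1, μ(48) = 0, μ(49) = 0, μ(50) = 0, μ(51) = 1, μ(52) = 0, μ(53) = -1, μ(54) = 0, μ(55) = 1, μ(56) = 0, μ(57) = 1, μ(58) = 1, μ(59) = -1, μ(60) = 0, μ(61) = -1, μ(62) = 1, μ(63) = 0, μ(64) = 0, μ(65) = 1. Summing all 65 values: 0. (Mertens function M(x) = Σ_{n ≤ x} μ(n); on average M(x) should be small (PNT ⟺ M(x) = o(x)).)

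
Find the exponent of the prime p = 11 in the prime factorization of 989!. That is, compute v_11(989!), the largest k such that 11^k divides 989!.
v_11(989!) = 97

Legendre's formula: v_p(n!) = Σ_{k ≥ 1} ⌊n / p^k⌋. For p = 11, n = 989, the terms are:
  ⌊989/11^1⌋ = ⌊989/11⌋ = 89
  ⌊989/11^2⌋ = ⌊989/121⌋ = 8
(the next term ⌊989/11^3⌋ = 0, terminating the sum). Summing: v_11(989!) = 89 + 8 = 97.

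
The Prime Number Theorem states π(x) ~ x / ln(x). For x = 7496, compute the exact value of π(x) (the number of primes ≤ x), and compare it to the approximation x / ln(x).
π(7496) = 949;  x/ln(x) ≈ 840.16;  relative error ≈ 11.47%.

Directly count primes up to 7496: π(7496) = 949. The PNT approximation gives 7496/ln(7496) ≈ 7496/8.92212 ≈ 840.16. Relative error (π(x) − x/ln(x)) / π(x) ≈ 11.47%; the approximation is known to undercount slightly (Li(x) is a better estimate).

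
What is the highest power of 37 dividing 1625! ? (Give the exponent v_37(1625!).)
v_37(1625!) = 44

Legendre's formula: v_p(n!) = Σ_{k ≥ 1} ⌊n / p^k⌋. For p = 37, n = 1625, the terms are:
  ⌊1625/37^1⌋ = ⌊1625/37⌋ = 43
  ⌊1625/37^2⌋ = ⌊1625/1369⌋ = 1
(the next term ⌊1625/37^3⌋ = 0, terminating the sum). Summing: v_37(1625!) = 43 + 1 = 44.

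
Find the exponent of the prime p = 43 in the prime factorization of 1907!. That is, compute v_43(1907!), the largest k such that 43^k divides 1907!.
v_43(1907!) = 45

Legendre's formula: v_p(n!) = Σ_{k ≥ 1} ⌊n / p^k⌋. For p = 43, n = 1907, the terms are:
  ⌊1907/43^1⌋ = ⌊1907/43⌋ = 44
  ⌊1907/43^2⌋ = ⌊1907/1849⌋ = 1
(the next term ⌊1907/43^3⌋ = 0, terminating the sum). Summing: v_43(1907!) = 44 + 1 = 45.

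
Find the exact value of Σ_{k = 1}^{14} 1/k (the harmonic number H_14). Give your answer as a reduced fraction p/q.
H_14 = 1171733/360360

Direct summation: H_14 = 1 + 1/2 + ... + 1/14. The least common denominator is lcm(1, ..., 14) = 360360; over this denominator the numerator is 360360 + 180180 + 120120 + 90090 + 72072 + 60060 + 51480 + 45045 + 40040 + 36036 + 32760 + 30030 + 27720 + 25740 = 1171733, so H_14 = 1171733/360360 (already in lowest terms) ≈ 3.25156. (The PNT-adjacent estimate ln(14) + γ ≈ 3.21627 matches within O(1/n).)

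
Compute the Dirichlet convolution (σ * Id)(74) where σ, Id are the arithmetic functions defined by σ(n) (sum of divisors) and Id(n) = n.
(σ * Id)(74) = 375

Divisors of 74: [1, 2, 37, 74]. For each d | 74:
  d = 1: σ(1) · Id(74/1) = 1 · 74 = 74
  d = 2: σ(2) · Id(74/2) = 3 · 37 = 111
  d = 37: σ(37) · Id(74/37) = 38 · 2 = 76
  d = 74: σ(74) · Id(74/74) = 114 · 1 = 114
Summing: (σ * Id)(74) = 74 + 111 + 76 + 114 = 375.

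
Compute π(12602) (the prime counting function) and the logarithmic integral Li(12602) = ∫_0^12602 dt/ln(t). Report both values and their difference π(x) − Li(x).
π(12602) = 1505;  Li(12602) ≈ 1525.02;  π(x) − Li(x) ≈ -20.02.

Direct count of primes ≤ 12602 gives π(12602) = 1505. Numerical evaluation of the logarithmic integral gives Li(12602) ≈ 1525.02. The difference π(x) − Li(x) ≈ -20.02 is typically negative for small/moderate x (Li(x) overestimates), though Littlewood's theorem shows this sign changes infinitely often.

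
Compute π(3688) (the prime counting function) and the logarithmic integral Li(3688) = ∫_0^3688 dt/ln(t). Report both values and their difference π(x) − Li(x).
π(3688) = 514;  Li(3688) ≈ 527.56;  π(x) − Li(x) ≈ -13.56.

Direct count of primes ≤ 3688 gives π(3688) = 514. Numerical evaluation of the logarithmic integral gives Li(3688) ≈ 527.56. The difference π(x) − Li(x) ≈ -13.56 is typically negative for small/moderate x (Li(x) overestimates), though Littlewood's theorem shows this sign changes infinitely often.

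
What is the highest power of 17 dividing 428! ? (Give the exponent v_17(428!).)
v_17(428!) = 26

Legendre's formula: v_p(n!) = Σ_{k ≥ 1} ⌊n / p^k⌋. For p = 17, n = 428, the terms are:
  ⌊428/17^1⌋ = ⌊428/17⌋ = 25
  ⌊428/17^2⌋ = ⌊428/289⌋ = 1
(the next term ⌊428/17^3⌋ = 0, terminating the sum). Summing: v_17(428!) = 25 + 1 = 26.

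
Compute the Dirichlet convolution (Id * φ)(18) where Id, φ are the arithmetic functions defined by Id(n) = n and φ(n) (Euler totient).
(Id * φ)(18) = 63

Divisors of 18: [1, 2, 3, 6, 9, 18]. For each d | 18:
  d = 1: Id(1) · φ(18/1) = 1 · 6 = 6
  d = 2: Id(2) · φ(18/2) = 2 · 6 = 12
  d = 3: Id(3) · φ(18/3) = 3 · 2 = 6
  d = 6: Id(6) · φ(18/6) = 6 · 2 = 12
  d = 9: Id(9) · φ(18/9) = 9 · 1 = 9
  d = 18: Id(18) · φ(18/18) = 18 · 1 = 18
Summing: (Id * φ)(18) = 6 + 12 + 6 + 12 + 9 + 18 = 63.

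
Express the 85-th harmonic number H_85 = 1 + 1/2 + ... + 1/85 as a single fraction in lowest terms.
H_85 = 3689819414629973415931738804725211919/734184632222154704090370027645633600

Direct summation: H_85 = 1 + 1/2 + ... + 1/85. The least common denominator is lcm(1, ..., 85) = 8076030954443701744994070304101969600; over this denominator the numerator is 8076030954443701744994070304101969600 + 4038015477221850872497035152050984800 + 2692010318147900581664690101367323200 + 2019007738610925436248517576025492400 + 1615206190888740348998814060820393920 + 1346005159073950290832345050683661600 + 1153718707777671677856295757728852800 + 1009503869305462718124258788012746200 + 897336772715966860554896700455774400 + 807603095444370174499407030410196960 + 734184632222154704090370027645633600 + 673002579536975145416172525341830800 + 621233150341823211153390023392459200 + 576859353888835838928147878864426400 + 538402063629580116332938020273464640 + 504751934652731359062129394006373100 + 475060644379041279117298253182468800 + 448668386357983430277448350227887200 + 425054260760194828683898437057998400 + 403801547722185087249703515205098480 + 384572902592557225952098585909617600 + 367092316111077352045185013822816800 + 351131780627987032391046534960955200 + 336501289768487572708086262670915400 + 323041238177748069799762812164078784 + 310616575170911605576695011696229600 + 299112257571988953518298900151924800 + 288429676944417919464073939432213200 + 278483826015300060172209320831102400 + 269201031814790058166469010136732320 + 260517127562700056290131300132321600 + 252375967326365679531064697003186550 + 244728210740718234696790009215211200 + 237530322189520639558649126591234400 + 230743741555534335571259151545770560 + 224334193178991715138724175113943600 + 218271106876856803918758656867620800 + 212527130380097414341949218528999200 + 207077716780607737051130007797486400 + 201900773861092543624851757602549240 + 196976364742529310853513909856145600 + 192286451296278612976049292954808800 + 187814673359155854534745821025627200 + 183546158055538676022592506911408400 + 179467354543193372110979340091154880 + 175565890313993516195523267480477600 + 171830445839227696702001495831956800 + 168250644884243786354043131335457700 + 164816958253953096836613679675550400 + 161520619088874034899881406082039392 + 158353548126347093039099417727489600 + 155308287585455802788347505848114800 + 152377942536673617830076798190603200 + 149556128785994476759149450075962400 + 146836926444430940818074005529126720 + 144214838472208959732036969716106600 + 141684753586731609561299479019332800 + 139241913007650030086104660415551200 + 136881880583791554999899496679694400 + 134600515907395029083234505068366160 + 132393950072847569590066726296753600 + 130258563781350028145065650066160800 + 128190967530852408650699528636539200 + 126187983663182839765532348501593275 + 124246630068364642230678004678491840 + 122364105370359117348395004607605600 + 120537775439458234999911497076148800 + 118765161094760319779324563295617200 + 117043926875995677463682178320318400 + 115371870777767167785629575772885280 + 113746914851319742887240426818337600 + 112167096589495857569362087556971800 + 110630561019776736232795483617835200 + 109135553438428401959379328433810400 + 107680412725916023266587604054692928 + 106263565190048707170974609264499600 + 104883518888879243441481432520804800 + 103538858390303868525565003898743200 + 102228239929667110696127472203822400 + 100950386930546271812425878801274620 + 99704085857329651172766300050641600 + 98488182371264655426756954928072800 + 97301577764381948734868316916891200 + 96143225648139306488024646477404400 + 95012128875808255823459650636493760 = 40588013560929707575249126851977331109, so H_85 = 40588013560929707575249126851977331109/8076030954443701744994070304101969600; reducing by gcd(40588013560929707575249126851977331109, 8076030954443701744994070304101969600) = 11 gives 3689819414629973415931738804725211919/734184632222154704090370027645633600 ≈ 5.02574. (The PNT-adjacent estimate ln(85) + γ ≈ 5.01987 matches within O(1/n).)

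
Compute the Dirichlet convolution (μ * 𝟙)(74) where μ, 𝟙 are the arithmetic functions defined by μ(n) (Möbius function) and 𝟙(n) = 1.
(μ * 𝟙)(74) = 0

Divisors of 74: [1, 2, 37, 74]. For each d | 74:
  d = 1: μ(1) · 𝟙(74/1) = 1 · 1 = 1
  d = 2: μ(2) · 𝟙(74/2) = -1 · 1 = -1
  d = 37: μ(37) · 𝟙(74/37) = -1 · 1 = -1
  d = 74: μ(74) · 𝟙(74/74) = 1 · 1 = 1
Summing: (μ * 𝟙)(74) = 1 + -1 + -1 + 1 = 0.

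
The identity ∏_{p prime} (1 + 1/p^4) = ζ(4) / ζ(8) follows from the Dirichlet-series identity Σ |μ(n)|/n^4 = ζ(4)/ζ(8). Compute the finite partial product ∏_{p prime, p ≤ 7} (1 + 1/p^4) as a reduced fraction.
∏ = 262011361/243101250

The primes p ≤ 7 are [2, 3, 5, 7]. For each, (1 + 1/p^4) = (p^4 + 1)/p^4. Multiplying these fractions over p ∈ [2, 3, 5, 7] gives 262011361/243101250. (In the limit P → ∞ this tends to ζ(4)/ζ(8).)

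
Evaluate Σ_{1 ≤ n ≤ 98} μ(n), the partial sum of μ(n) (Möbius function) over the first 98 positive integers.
Σ_{n ≤ 98} μ(n) = 1

Compute μ(n) for each 1 ≤ n ≤ 98: μ(1) = 1, μ(2) = -1, μ(3) = -1, μ(4) = 0, μ(5) = -1, μ(6) = 1, μ(7) = -1, μ(8) = 0, μ(9) = 0, μ(10) = 1, μ(11) = -1, μ(12) = 0, μ(13) = -1, μ(14) = 1, μ(15) = 1, μ(16) = 0, μ(17) = -1, μ(18) = 0, μ(19) = -1, μ(20) = 0, μ(21) = 1, μ(22) = 1, μ(23) = -1, μ(24) = 0, μ(25) = 0, μ(26) = 1, μ(27) = 0, μ(28) = 0, μ(29) = -1, μ(30) = -1, μ(31) = -1, μ(32) = 0, μ(33) = 1, μ(34) = 1, μ(35) = 1, μ(36) = 0, μ(37) = -1, μ(38) = 1, μ(39) = 1, μ(40) = 0, μ(41) = -1, μ(42) = -1, μ(43) = -1, μ(44) = 0, μ(45) = 0, μ(46) = 1, μ(47) = -1, μ(48) = 0, μ(49) = 0, μ(50) = 0, μ(51) = 1, μ(52) = 0, μ(53) = -1, μ(54) = 0, μ(55) = 1, μ(56) = 0, μ(57) = 1, μ(58) = 1, μ(59) = -1, μ(60) = 0, μ(61) = -1, μ(62) = 1, μ(63) = 0, μ(64) = 0, μ(65) = 1, μ(66) = -1, μ(67) = -1, μ(68) = 0, μ(69) = 1, μ(70) = -1, μ(71) = -1, μ(72) = 0, μ(73) = -1, μ(74) = 1, μ(75) = 0, μ(76) = 0, μ(77) = 1, μ(78) = -1, μ(79) = -1, μ(80) = 0, μ(81) = 0, μ(82) = 1, μ(83) = -1, μ(84) = 0, μ(85) = 1, μ(86) = 1, μ(87) = 1, μ(88) = 0, μ(89) = -1, μ(90) = 0, μ(91) = 1, μ(92) = 0, μ(93) = 1, μ(94) = 1, μ(95) = 1, μ(96) = 0, μ(97) = -1, μ(98) = 0. Summing all 98 values: 1. (Mertens function M(x) = Σ_{n ≤ x} μ(n); on average M(x) should be small (PNT ⟺ M(x) = o(x)).)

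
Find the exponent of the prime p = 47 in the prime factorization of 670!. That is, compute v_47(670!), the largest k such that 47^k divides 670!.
v_47(670!) = 14

Legendre's formula: v_p(n!) = Σ_{k ≥ 1} ⌊n / p^k⌋. For p = 47, n = 670, the terms are:
  ⌊670/47^1⌋ = ⌊670/47⌋ = 14
(the next term ⌊670/47^2⌋ = 0, terminating the sum). Summing: v_47(670!) = 14 = 14.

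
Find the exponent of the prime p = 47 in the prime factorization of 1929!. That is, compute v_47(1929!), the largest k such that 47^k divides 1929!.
v_47(1929!) = 41

Legendre's formula: v_p(n!) = Σ_{k ≥ 1} ⌊n / p^k⌋. For p = 47, n = 1929, the terms are:
  ⌊1929/47^1⌋ = ⌊1929/47⌋ = 41
(the next term ⌊1929/47^2⌋ = 0, terminating the sum). Summing: v_47(1929!) = 41 = 41.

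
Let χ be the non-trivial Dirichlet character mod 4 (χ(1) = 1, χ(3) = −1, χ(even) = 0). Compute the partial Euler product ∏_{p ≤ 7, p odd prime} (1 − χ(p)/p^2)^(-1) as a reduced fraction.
∏ = 147/160

The odd primes p ≤ 7 are [3, 5, 7]. For each, χ(p) = 1 if p ≡ 1 mod 4, χ(p) = −1 if p ≡ 3 mod 4. Taking (1 − χ(p)/p^2)^(-1) = p^2/(p^2 − χ(p)): (1 − (-1)/3^2)^(-1) · (1 − (1)/5^2)^(-1) · (1 − (-1)/7^2)^(-1) = 147/160.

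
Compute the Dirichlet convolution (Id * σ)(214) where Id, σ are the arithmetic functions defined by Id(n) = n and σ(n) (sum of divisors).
(Id * σ)(214) = 1075

Divisors of 214: [1, 2, 107, 214]. For each d | 214:
  d = 1: Id(1) · σ(214/1) = 1 · 324 = 324
  d = 2: Id(2) · σ(214/2) = 2 · 108 = 216
  d = 107: Id(107) · σ(214/107) = 107 · 3 = 321
  d = 214: Id(214) · σ(214/214) = 214 · 1 = 214
Summing: (Id * σ)(214) = 324 + 216 + 321 + 214 = 1075.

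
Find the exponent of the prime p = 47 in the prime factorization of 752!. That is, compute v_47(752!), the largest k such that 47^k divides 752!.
v_47(752!) = 16

Legendre's formula: v_p(n!) = Σ_{k ≥ 1} ⌊n / p^k⌋. For p = 47, n = 752, the terms are:
  ⌊752/47^1⌋ = ⌊752/47⌋ = 16
(the next term ⌊752/47^2⌋ = 0, terminating the sum). Summing: v_47(752!) = 16 = 16.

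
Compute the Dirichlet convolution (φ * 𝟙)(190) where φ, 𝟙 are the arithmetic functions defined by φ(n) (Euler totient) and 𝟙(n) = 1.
(φ * 𝟙)(190) = 190

Divisors of 190: [1, 2, 5, 10, 19, 38, 95, 190]. For each d | 190:
  d = 1: φ(1) · 𝟙(190/1) = 1 · 1 = 1
  d = 2: φ(2) · 𝟙(190/2) = 1 · 1 = 1
  d = 5: φ(5) · 𝟙(190/5) = 4 · 1 = 4
  d = 10: φ(10) · 𝟙(190/10) = 4 · 1 = 4
  d = 19: φ(19) · 𝟙(190/19) = 18 · 1 = 18
  d = 38: φ(38) · 𝟙(190/38) = 18 · 1 = 18
  d = 95: φ(95) · 𝟙(190/95) = 72 · 1 = 72
  d = 190: φ(190) · 𝟙(190/190) = 72 · 1 = 72
Summing: (φ * 𝟙)(190) = 1 + 1 + 4 + 4 + 18 + 18 + 72 + 72 = 190.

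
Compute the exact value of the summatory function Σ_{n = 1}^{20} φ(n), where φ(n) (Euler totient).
Σ_{n ≤ 20} φ(n) = 128

Compute φ(n) for each 1 ≤ n ≤ 20: φ(1) = 1, φ(2) = 1, φ(3) = 2, φ(4) = 2, φ(5) = 4, φ(6) = 2, φ(7) = 6, φ(8) = 4, φ(9) = 6, φ(10) = 4, φ(11) = 10, φ(12) = 4, φ(13) = 12, φ(14) = 6, φ(15) = 8, φ(16) = 8, φ(17) = 16, φ(18) = 6, φ(19) = 18, φ(20) = 8. Summing all 20 values: 128. (Average order: Σ_{n ≤ x} φ(n) ~ (3/π²) x². For x = 20, (3/π²)·20² ≈ 121.59.)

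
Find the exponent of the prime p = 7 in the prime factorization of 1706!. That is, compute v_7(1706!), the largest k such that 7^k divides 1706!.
v_7(1706!) = 281

Legendre's formula: v_p(n!) = Σ_{k ≥ 1} ⌊n / p^k⌋. For p = 7, n = 1706, the terms are:
  ⌊1706/7^1⌋ = ⌊1706/7⌋ = 243
  ⌊1706/7^2⌋ = ⌊1706/49⌋ = 34
  ⌊1706/7^3⌋ = ⌊1706/343⌋ = 4
(the next term ⌊1706/7^4⌋ = 0, terminating the sum). Summing: v_7(1706!) = 243 + 34 + 4 = 281.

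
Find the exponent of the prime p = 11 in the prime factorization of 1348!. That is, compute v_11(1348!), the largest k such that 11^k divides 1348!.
v_11(1348!) = 134

Legendre's formula: v_p(n!) = Σ_{k ≥ 1} ⌊n / p^k⌋. For p = 11, n = 1348, the terms are:
  ⌊1348/11^1⌋ = ⌊1348/11⌋ = 122
  ⌊1348/11^2⌋ = ⌊1348/121⌋ = 11
  ⌊1348/11^3⌋ = ⌊1348/1331⌋ = 1
(the next term ⌊1348/11^4⌋ = 0, terminating the sum). Summing: v_11(1348!) = 122 + 11 + 1 = 134.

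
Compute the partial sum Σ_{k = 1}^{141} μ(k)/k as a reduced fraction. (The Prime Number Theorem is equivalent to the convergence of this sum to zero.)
Σ μ(k)/k = -26068950431314638702419625135422559041799213864607621/3338215550199730022503077710549980019122111551066811030

Values of μ(k) for 1 ≤ k ≤ 141: μ(1) = 1, μ(2) = -1, μ(3) = -1, μ(5) = -1, μ(6) = 1, μ(7) = -1, μ(10) = 1, μ(11) = -1, μ(13) = -1, μ(14) = 1, μ(15) = 1, μ(17) = -1, μ(19) = -1, μ(21) = 1, μ(22) = 1, μ(23) = -1, μ(26) = 1, μ(29) = -1, μ(30) = -1, μ(31) = -1, μ(33) = 1, μ(34) = 1, μ(35) = 1, μ(37) = -1, μ(38) = 1, μ(39) = 1, μ(41) = -1, μ(42) = -1, μ(43) = -1, μ(46) = 1, μ(47) = -1, μ(51) = 1, μ(53) = -1, μ(55) = 1, μ(57) = 1, μ(58) = 1, μ(59) = -1, μ(61) = -1, μ(62) = 1, μ(65) = 1, μ(66) = -1, μ(67) = -1, μ(69) = 1, μ(70) = -1, μ(71) = -1, μ(73) = -1, μ(74) = 1, μ(77) = 1, μ(78) = -1, μ(79) = -1, μ(82) = 1, μ(83) = -1, μ(85) = 1, μ(86) = 1, μ(87) = 1, μ(89) = -1, μ(91) = 1, μ(93) = 1, μ(94) = 1, μ(95) = 1, μ(97) = -1, μ(101) = -1, μ(102) = -1, μ(103) = -1, μ(105) = -1, μ(106) = 1, μ(107) = -1, μ(109) = -1, μ(110) = -1, μ(111) = 1, μ(113) = -1, μ(114) = -1, μ(115) = 1, μ(118) = 1, μ(119) = 1, μ(122) = 1, μ(123) = 1, μ(127) = -1, μ(129) = 1, μ(130) = -1, μ(131) = -1, μ(133) = 1, μ(134) = 1, μ(137) = -1, μ(138) = -1, μ(139) = -1, μ(141) = 1, with μ = 0 on non-squarefree integers. Summing μ(k)/k for k where μ(k) ≠ 0 gives -26068950431314638702419625135422559041799213864607621/3338215550199730022503077710549980019122111551066811030 ≈ -0.0078. (PNT ⟺ this sum → 0 as n → ∞.)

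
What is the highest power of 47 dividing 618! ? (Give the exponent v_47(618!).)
v_47(618!) = 13

Legendre's formula: v_p(n!) = Σ_{k ≥ 1} ⌊n / p^k⌋. For p = 47, n = 618, the terms are:
  ⌊618/47^1⌋ = ⌊618/47⌋ = 13
(the next term ⌊618/47^2⌋ = 0, terminating the sum). Summing: v_47(618!) = 13 = 13.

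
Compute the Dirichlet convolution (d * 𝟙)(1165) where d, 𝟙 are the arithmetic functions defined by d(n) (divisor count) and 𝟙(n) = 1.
(d * 𝟙)(1165) = 9

Divisors of 1165: [1, 5, 233, 1165]. For each d | 1165:
  d = 1: d(1) · 𝟙(1165/1) = 1 · 1 = 1
  d = 5: d(5) · 𝟙(1165/5) = 2 · 1 = 2
  d = 233: d(233) · 𝟙(1165/233) = 2 · 1 = 2
  d = 1165: d(1165) · 𝟙(1165/1165) = 4 · 1 = 4
Summing: (d * 𝟙)(1165) = 1 + 2 + 2 + 4 = 9.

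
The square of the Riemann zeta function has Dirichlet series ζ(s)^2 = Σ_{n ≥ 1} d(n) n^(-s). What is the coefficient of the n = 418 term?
d(418) = 8

ζ(s)^2 = (Σ 1/m^s)(Σ 1/k^s). The coefficient of 1/n^s in the product is the number of ordered pairs (m, k) with mk = n, which equals d(n). For n = 418, divisors are [1, 2, 11, 19, 22, 38, 209, 418], so d(418) = 8.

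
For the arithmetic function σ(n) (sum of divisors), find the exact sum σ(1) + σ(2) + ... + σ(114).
Σ_{n ≤ 114} σ(n) = 10753

Compute σ(n) for each 1 ≤ n ≤ 114: σ(1) = 1, σ(2) = 3, σ(3) = 4, σ(4) = 7, σ(5) = 6, σ(6) = 12, σ(7) = 8, σ(8) = 15, σ(9) = 13, σ(10) = 18, σ(11) = 12, σ(12) = 28, σ(13) = 14, σ(14) = 24, σ(15) = 24, σ(16) = 31, σ(17) = 18, σ(18) = 39, σ(19) = 20, σ(20) = 42, σ(21) = 32, σ(22) = 36, σ(23) = 24, σ(24) = 60, σ(25) = 31, σ(26) = 42, σ(27) = 40, σ(28) = 56, σ(29) = 30, σ(30) = 72, σ(31) = 32, σ(32) = 63, σ(33) = 48, σ(34) = 54, σ(35) = 48, σ(36) = 91, σ(37) = 38, σ(38) = 60, σ(39) = 56, σ(40) = 90, σ(41) = 42, σ(42) = 96, σ(43) = 44, σ(44) = 84, σ(45) = 78, σ(46) = 72, σ(47) = 48, σ(48) = 124, σ(49) = 57, σ(50) = 93, σ(51) = 72, σ(52) = 98, σ(53) = 54, σ(54) = 120, σ(55) = 72, σ(56) = 120, σ(57) = 80, σ(58) = 90, σ(59) = 60, σ(60) = 168, σ(61) = 62, σ(62) = 96, σ(63) = 104, σ(64) = 127, σ(65) = 84, σ(66) = 144, σ(67) = 68, σ(68) = 126, σ(69) = 96, σ(70) = 144, σ(71) = 72, σ(72) = 195, σ(73) = 74, σ(74) = 114, σ(75) = 124, σ(76) = 140, σ(77) = 96, σ(78) = 168, σ(79) = 80, σ(80) = 186, σ(81) = 121, σ(82) = 126, σ(83) = 84, σ(84) = 224, σ(85) = 108, σ(86) = 132, σ(87) = 120, σ(88) = 180, σ(89) = 90, σ(90) = 234, σ(91) = 112, σ(92) = 168, σ(93) = 128, σ(94) = 144, σ(95) = 120, σ(96) = 252, σ(97) = 98, σ(98) = 171, σ(99) = 156, σ(100) = 217, σ(101) = 102, σ(102) = 216, σ(103) = 104, σ(104) = 210, σ(105) = 192, σ(106) = 162, σ(107) = 108, σ(108) = 280, σ(109) = 110, σ(110) = 216, σ(111) = 152, σ(112) = 248, σ(113) = 114, σ(114) = 240. Summing all 114 values: 10753. (Average order: Σ_{n ≤ x} σ(n) ~ (π²/12) x². For x = 114, (π²/12)·114² ≈ 10688.78.)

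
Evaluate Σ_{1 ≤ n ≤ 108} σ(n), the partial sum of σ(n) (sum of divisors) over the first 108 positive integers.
Σ_{n ≤ 108} σ(n) = 9673

Compute σ(n) for each 1 ≤ n ≤ 108: σ(1) = 1, σ(2) = 3, σ(3) = 4, σ(4) = 7, σ(5) = 6, σ(6) = 12, σ(7) = 8, σ(8) = 15, σ(9) = 13, σ(10) = 18, σ(11) = 12, σ(12) = 28, σ(13) = 14, σ(14) = 24, σ(15) = 24, σ(16) = 31, σ(17) = 18, σ(18) = 39, σ(19) = 20, σ(20) = 42, σ(21) = 32, σ(22) = 36, σ(23) = 24, σ(24) = 60, σ(25) = 31, σ(26) = 42, σ(27) = 40, σ(28) = 56, σ(29) = 30, σ(30) = 72, σ(31) = 32, σ(32) = 63, σ(33) = 48, σ(34) = 54, σ(35) = 48, σ(36) = 91, σ(37) = 38, σ(38) = 60, σ(39) = 56, σ(40) = 90, σ(41) = 42, σ(42) = 96, σ(43) = 44, σ(44) = 84, σ(45) = 78, σ(46) = 72, σ(47) = 48, σ(48) = 124, σ(49) = 57, σ(50) = 93, σ(51) = 72, σ(52) = 98, σ(53) = 54, σ(54) = 120, σ(55) = 72, σ(56) = 120, σ(57) = 80, σ(58) = 90, σ(59) = 60, σ(60) = 168, σ(61) = 62, σ(62) = 96, σ(63) = 104, σ(64) = 127, σ(65) = 84, σ(66) = 144, σ(67) = 68, σ(68) = 126, σ(69) = 96, σ(70) = 144, σ(71) = 72, σ(72) = 195, σ(73) = 74, σ(74) = 114, σ(75) = 124, σ(76) = 140, σ(77) = 96, σ(78) = 168, σ(79) = 80, σ(80) = 186, σ(81) = 121, σ(82) = 126, σ(83) = 84, σ(84) = 224, σ(85) = 108, σ(86) = 132, σ(87) = 120, σ(88) = 180, σ(89) = 90, σ(90) = 234, σ(91) = 112, σ(92) = 168, σ(93) = 128, σ(94) = 144, σ(95) = 120, σ(96) = 252, σ(97) = 98, σ(98) = 171, σ(99) = 156, σ(100) = 217, σ(101) = 102, σ(102) = 216, σ(103) = 104, σ(104) = 210, σ(105) = 192, σ(106) = 162, σ(107) = 108, σ(108) = 280. Summing all 108 values: 9673. (Average order: Σ_{n ≤ x} σ(n) ~ (π²/12) x². For x = 108, (π²/12)·108² ≈ 9593.26.)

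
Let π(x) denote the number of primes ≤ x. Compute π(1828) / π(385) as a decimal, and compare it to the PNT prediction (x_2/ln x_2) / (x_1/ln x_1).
π(1828)/π(385) = 281/76 ≈ 3.6974;  PNT prediction ≈ 3.7633.

π(385) = 76 and π(1828) = 281, so π(1828)/π(385) ≈ 3.6974. The PNT-predicted ratio is (1828/ln(1828)) / (385/ln(385)) ≈ 3.7633. The two agree to within a few percent, as expected.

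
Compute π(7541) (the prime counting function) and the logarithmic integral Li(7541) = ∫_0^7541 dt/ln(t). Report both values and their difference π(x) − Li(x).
π(7541) = 956;  Li(7541) ≈ 975.18;  π(x) − Li(x) ≈ -19.18.

Direct count of primes ≤ 7541 gives π(7541) = 956. Numerical evaluation of the logarithmic integral gives Li(7541) ≈ 975.18. The difference π(x) − Li(x) ≈ -19.18 is typically negative for small/moderate x (Li(x) overestimates), though Littlewood's theorem shows this sign changes infinitely often.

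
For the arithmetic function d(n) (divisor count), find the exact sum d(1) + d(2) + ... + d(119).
Σ_{n ≤ 119} d(n) = 586

Compute d(n) for each 1 ≤ n ≤ 119: d(1) = 1, d(2) = 2, d(3) = 2, d(4) = 3, d(5) = 2, d(6) = 4, d(7) = 2, d(8) = 4, d(9) = 3, d(10) = 4, d(11) = 2, d(12) = 6, d(13) = 2, d(14) = 4, d(15) = 4, d(16) = 5, d(17) = 2, d(18) = 6, d(19) = 2, d(20) = 6, d(21) = 4, d(22) = 4, d(23) = 2, d(24) = 8, d(25) = 3, d(26) = 4, d(27) = 4, d(28) = 6, d(29) = 2, d(30) = 8, d(31) = 2, d(32) = 6, d(33) = 4, d(34) = 4, d(35) = 4, d(36) = 9, d(37) = 2, d(38) = 4, d(39) = 4, d(40) = 8, d(41) = 2, d(42) = 8, d(43) = 2, d(44) = 6, d(45) = 6, d(46) = 4, d(47) = 2, d(48) = 10, d(49) = 3, d(50) = 6, d(51) = 4, d(52) = 6, d(53) = 2, d(54) = 8, d(55) = 4, d(56) = 8, d(57) = 4, d(58) = 4, d(59) = 2, d(60) = 12, d(61) = 2, d(62) = 4, d(63) = 6, d(64) = 7, d(65) = 4, d(66) = 8, d(67) = 2, d(68) = 6, d(69) = 4, d(70) = 8, d(71) = 2, d(72) = 12, d(73) = 2, d(74) = 4, d(75) = 6, d(76) = 6, d(77) = 4, d(78) = 8, d(79) = 2, d(80) = 10, d(81) = 5, d(82) = 4, d(83) = 2, d(84) = 12, d(85) = 4, d(86) = 4, d(87) = 4, d(88) = 8, d(89) = 2, d(90) = 12, d(91) = 4, d(92) = 6, d(93) = 4, d(94) = 4, d(95) = 4, d(96) = 12, d(97) = 2, d(98) = 6, d(99) = 6, d(100) = 9, d(101) = 2, d(102) = 8, d(103) = 2, d(104) = 8, d(105) = 8, d(106) = 4, d(107) = 2, d(108) = 12, d(109) = 2, d(110) = 8, d(111) = 4, d(112) = 10, d(113) = 2, d(114) = 8, d(115) = 4, d(116) = 6, d(117) = 6, d(118) = 4, d(119) = 4. Summing all 119 values: 586. (Dirichlet's divisor formula: Σ_{n ≤ x} d(n) = x ln(x) + (2γ − 1) x + O(√x). For x = 119, the asymptotic estimate is ≈ 587.09.)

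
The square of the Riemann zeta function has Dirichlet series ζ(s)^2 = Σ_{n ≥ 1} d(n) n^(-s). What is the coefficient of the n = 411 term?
d(411) = 4

ζ(s)^2 = (Σ 1/m^s)(Σ 1/k^s). The coefficient of 1/n^s in the product is the number of ordered pairs (m, k) with mk = n, which equals d(n). For n = 411, divisors are [1, 3, 137, 411], so d(411) = 4.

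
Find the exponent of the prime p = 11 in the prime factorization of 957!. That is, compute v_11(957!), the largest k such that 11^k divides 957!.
v_11(957!) = 94

Legendre's formula: v_p(n!) = Σ_{k ≥ 1} ⌊n / p^k⌋. For p = 11, n = 957, the terms are:
  ⌊957/11^1⌋ = ⌊957/11⌋ = 87
  ⌊957/11^2⌋ = ⌊957/121⌋ = 7
(the next term ⌊957/11^3⌋ = 0, terminating the sum). Summing: v_11(957!) = 87 + 7 = 94.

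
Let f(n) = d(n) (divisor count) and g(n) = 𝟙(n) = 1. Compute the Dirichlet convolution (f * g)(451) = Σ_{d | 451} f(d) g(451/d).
(d * 𝟙)(451) = 9

Divisors of 451: [1, 11, 41, 451]. For each d | 451:
  d = 1: d(1) · 𝟙(451/1) = 1 · 1 = 1
  d = 11: d(11) · 𝟙(451/11) = 2 · 1 = 2
  d = 41: d(41) · 𝟙(451/41) = 2 · 1 = 2
  d = 451: d(451) · 𝟙(451/451) = 4 · 1 = 4
Summing: (d * 𝟙)(451) = 1 + 2 + 2 + 4 = 9.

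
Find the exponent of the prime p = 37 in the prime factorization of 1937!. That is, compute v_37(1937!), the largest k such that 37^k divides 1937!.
v_37(1937!) = 53

Legendre's formula: v_p(n!) = Σ_{k ≥ 1} ⌊n / p^k⌋. For p = 37, n = 1937, the terms are:
  ⌊1937/37^1⌋ = ⌊1937/37⌋ = 52
  ⌊1937/37^2⌋ = ⌊1937/1369⌋ = 1
(the next term ⌊1937/37^3⌋ = 0, terminating the sum). Summing: v_37(1937!) = 52 + 1 = 53.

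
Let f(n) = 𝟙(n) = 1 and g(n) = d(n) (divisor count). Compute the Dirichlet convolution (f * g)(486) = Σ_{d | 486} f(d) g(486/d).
(𝟙 * d)(486) = 63

Divisors of 486: [1, 2, 3, 6, 9, 18, 27, 54, 81, 162, 243, 486]. For each d | 486:
  d = 1: 𝟙(1) · d(486/1) = 1 · 12 = 12
  d = 2: 𝟙(2) · d(486/2) = 1 · 6 = 6
  d = 3: 𝟙(3) · d(486/3) = 1 · 10 = 10
  d = 6: 𝟙(6) · d(486/6) = 1 · 5 = 5
  d = 9: 𝟙(9) · d(486/9) = 1 · 8 = 8
  d = 18: 𝟙(18) · d(486/18) = 1 · 4 = 4
  d = 27: 𝟙(27) · d(486/27) = 1 · 6 = 6
  d = 54: 𝟙(54) · d(486/54) = 1 · 3 = 3
  d = 81: 𝟙(81) · d(486/81) = 1 · 4 = 4
  d = 162: 𝟙(162) · d(486/162) = 1 · 2 = 2
  d = 243: 𝟙(243) · d(486/243) = 1 · 2 = 2
  d = 486: 𝟙(486) · d(486/486) = 1 · 1 = 1
Summing: (𝟙 * d)(486) = 12 + 6 + 10 + 5 + 8 + 4 + 6 + 3 + 4 + 2 + 2 + 1 = 63.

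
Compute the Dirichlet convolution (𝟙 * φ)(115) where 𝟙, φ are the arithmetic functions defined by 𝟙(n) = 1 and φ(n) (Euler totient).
(𝟙 * φ)(115) = 115

Divisors of 115: [1, 5, 23, 115]. For each d | 115:
  d = 1: 𝟙(1) · φ(115/1) = 1 · 88 = 88
  d = 5: 𝟙(5) · φ(115/5) = 1 · 22 = 22
  d = 23: 𝟙(23) · φ(115/23) = 1 · 4 = 4
  d = 115: 𝟙(115) · φ(115/115) = 1 · 1 = 1
Summing: (𝟙 * φ)(115) = 88 + 22 + 4 + 1 = 115.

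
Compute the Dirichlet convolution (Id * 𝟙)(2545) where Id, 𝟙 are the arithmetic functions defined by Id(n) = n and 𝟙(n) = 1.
(Id * 𝟙)(2545) = 3060

Divisors of 2545: [1, 5, 509, 2545]. For each d | 2545:
  d = 1: Id(1) · 𝟙(2545/1) = 1 · 1 = 1
  d = 5: Id(5) · 𝟙(2545/5) = 5 · 1 = 5
  d = 509: Id(509) · 𝟙(2545/509) = 509 · 1 = 509
  d = 2545: Id(2545) · 𝟙(2545/2545) = 2545 · 1 = 2545
Summing: (Id * 𝟙)(2545) = 1 + 5 + 509 + 2545 = 3060.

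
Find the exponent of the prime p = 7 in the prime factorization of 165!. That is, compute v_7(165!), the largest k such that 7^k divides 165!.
v_7(165!) = 26

Legendre's formula: v_p(n!) = Σ_{k ≥ 1} ⌊n / p^k⌋. For p = 7, n = 165, the terms are:
  ⌊165/7^1⌋ = ⌊165/7⌋ = 23
  ⌊165/7^2⌋ = ⌊165/49⌋ = 3
(the next term ⌊165/7^3⌋ = 0, terminating the sum). Summing: v_7(165!) = 23 + 3 = 26.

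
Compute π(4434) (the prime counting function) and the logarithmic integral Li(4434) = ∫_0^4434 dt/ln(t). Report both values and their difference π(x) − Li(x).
π(4434) = 602;  Li(4434) ≈ 617.36;  π(x) − Li(x) ≈ -15.36.

Direct count of primes ≤ 4434 gives π(4434) = 602. Numerical evaluation of the logarithmic integral gives Li(4434) ≈ 617.36. The difference π(x) − Li(x) ≈ -15.36 is typically negative for small/moderate x (Li(x) overestimates), though Littlewood's theorem shows this sign changes infinitely often.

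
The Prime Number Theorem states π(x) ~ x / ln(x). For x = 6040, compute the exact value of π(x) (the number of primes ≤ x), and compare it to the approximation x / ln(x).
π(6040) = 787;  x/ln(x) ≈ 693.76;  relative error ≈ 11.85%.

Directly count primes up to 6040: π(6040) = 787. The PNT approximation gives 6040/ln(6040) ≈ 6040/8.70616 ≈ 693.76. Relative error (π(x) − x/ln(x)) / π(x) ≈ 11.85%; the approximation is known to undercount slightly (Li(x) is a better estimate).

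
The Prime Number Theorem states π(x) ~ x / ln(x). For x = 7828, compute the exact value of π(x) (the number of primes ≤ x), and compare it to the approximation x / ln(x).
π(7828) = 989;  x/ln(x) ≈ 873.13;  relative error ≈ 11.72%.

Directly count primes up to 7828: π(7828) = 989. The PNT approximation gives 7828/ln(7828) ≈ 7828/8.96546 ≈ 873.13. Relative error (π(x) − x/ln(x)) / π(x) ≈ 11.72%; the approximation is known to undercount slightly (Li(x) is a better estimate).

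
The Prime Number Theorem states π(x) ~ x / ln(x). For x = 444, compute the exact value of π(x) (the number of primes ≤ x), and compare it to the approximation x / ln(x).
π(444) = 86;  x/ln(x) ≈ 72.84;  relative error ≈ 15.31%.

Directly count primes up to 444: π(444) = 86. The PNT approximation gives 444/ln(444) ≈ 444/6.09582 ≈ 72.84. Relative error (π(x) − x/ln(x)) / π(x) ≈ 15.31%; the approximation is known to undercount slightly (Li(x) is a better estimate).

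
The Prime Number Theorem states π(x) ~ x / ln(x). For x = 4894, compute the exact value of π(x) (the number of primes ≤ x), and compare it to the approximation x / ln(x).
π(4894) = 654;  x/ln(x) ≈ 576.05;  relative error ≈ 11.92%.

Directly count primes up to 4894: π(4894) = 654. The PNT approximation gives 4894/ln(4894) ≈ 4894/8.49577 ≈ 576.05. Relative error (π(x) − x/ln(x)) / π(x) ≈ 11.92%; the approximation is known to undercount slightly (Li(x) is a better estimate).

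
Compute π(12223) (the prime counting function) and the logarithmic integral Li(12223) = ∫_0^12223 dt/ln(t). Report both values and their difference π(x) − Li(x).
π(12223) = 1460;  Li(12223) ≈ 1484.82;  π(x) − Li(x) ≈ -24.82.

Direct count of primes ≤ 12223 gives π(12223) = 1460. Numerical evaluation of the logarithmic integral gives Li(12223) ≈ 1484.82. The difference π(x) − Li(x) ≈ -24.82 is typically negative for small/moderate x (Li(x) overestimates), though Littlewood's theorem shows this sign changes infinitely often.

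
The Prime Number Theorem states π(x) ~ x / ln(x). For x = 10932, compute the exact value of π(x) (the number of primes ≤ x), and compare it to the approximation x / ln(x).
π(10932) = 1327;  x/ln(x) ≈ 1175.55;  relative error ≈ 11.41%.

Directly count primes up to 10932: π(10932) = 1327. The PNT approximation gives 10932/ln(10932) ≈ 10932/9.29945 ≈ 1175.55. Relative error (π(x) − x/ln(x)) / π(x) ≈ 11.41%; the approximation is known to undercount slightly (Li(x) is a better estimate).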